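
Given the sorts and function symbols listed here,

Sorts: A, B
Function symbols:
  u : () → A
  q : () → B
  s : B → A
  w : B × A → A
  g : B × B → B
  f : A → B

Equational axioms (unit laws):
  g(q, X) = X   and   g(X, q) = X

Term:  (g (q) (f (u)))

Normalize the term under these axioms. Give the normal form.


normal form = (f (u))

1. (g (q) (f (u)))  →  (f (u))


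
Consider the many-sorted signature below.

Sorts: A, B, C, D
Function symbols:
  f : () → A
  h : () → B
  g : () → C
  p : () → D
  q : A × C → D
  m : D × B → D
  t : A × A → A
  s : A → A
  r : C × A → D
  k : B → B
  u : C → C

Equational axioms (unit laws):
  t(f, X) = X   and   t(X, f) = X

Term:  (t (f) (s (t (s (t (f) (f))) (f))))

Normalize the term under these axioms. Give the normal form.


normal form = (s (s (f)))

1. (t (f) (s (t (s (t (f) (f))) (f))))  →  (s (t (s (t (f) (f))) (f)))
2. (s (t (s (t (f) (f))) (f)))  →  (s (s (t (f) (f))))
3. (s (s (t (f) (f))))  →  (s (s (f)))


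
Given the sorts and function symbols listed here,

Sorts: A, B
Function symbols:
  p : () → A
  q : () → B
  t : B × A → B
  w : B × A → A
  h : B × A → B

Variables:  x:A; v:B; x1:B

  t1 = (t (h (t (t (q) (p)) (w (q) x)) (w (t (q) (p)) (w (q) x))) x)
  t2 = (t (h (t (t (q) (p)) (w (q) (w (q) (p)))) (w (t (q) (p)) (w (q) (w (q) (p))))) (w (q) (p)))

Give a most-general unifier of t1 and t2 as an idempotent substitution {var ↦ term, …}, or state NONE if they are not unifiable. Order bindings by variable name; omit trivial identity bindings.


{x ↦ (w (q) (p))}


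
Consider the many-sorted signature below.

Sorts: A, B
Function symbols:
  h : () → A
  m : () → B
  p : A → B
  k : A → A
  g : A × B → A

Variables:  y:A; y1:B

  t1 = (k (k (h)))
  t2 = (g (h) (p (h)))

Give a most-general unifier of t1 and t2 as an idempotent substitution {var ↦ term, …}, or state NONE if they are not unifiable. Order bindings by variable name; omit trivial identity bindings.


NONE (not unifiable)

head clash or occurs-check failure — not unifiable


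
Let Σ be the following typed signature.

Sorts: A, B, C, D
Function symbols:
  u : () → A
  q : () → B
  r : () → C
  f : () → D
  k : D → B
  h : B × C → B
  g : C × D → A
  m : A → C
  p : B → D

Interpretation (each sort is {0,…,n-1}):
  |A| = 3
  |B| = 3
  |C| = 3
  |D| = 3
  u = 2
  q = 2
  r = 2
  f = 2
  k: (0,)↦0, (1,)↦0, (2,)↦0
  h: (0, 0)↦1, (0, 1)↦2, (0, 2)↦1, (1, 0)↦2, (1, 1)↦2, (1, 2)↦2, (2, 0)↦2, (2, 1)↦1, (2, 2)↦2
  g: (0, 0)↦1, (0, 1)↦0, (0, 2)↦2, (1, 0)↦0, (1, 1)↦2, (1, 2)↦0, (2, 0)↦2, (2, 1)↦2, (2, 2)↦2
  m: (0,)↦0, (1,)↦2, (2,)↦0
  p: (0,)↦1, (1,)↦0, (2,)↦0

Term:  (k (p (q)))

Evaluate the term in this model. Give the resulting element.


value = 0

  q = 2
  (p (q)) = p(2,) = 0
  (k (p (q))) = k(0,) = 0


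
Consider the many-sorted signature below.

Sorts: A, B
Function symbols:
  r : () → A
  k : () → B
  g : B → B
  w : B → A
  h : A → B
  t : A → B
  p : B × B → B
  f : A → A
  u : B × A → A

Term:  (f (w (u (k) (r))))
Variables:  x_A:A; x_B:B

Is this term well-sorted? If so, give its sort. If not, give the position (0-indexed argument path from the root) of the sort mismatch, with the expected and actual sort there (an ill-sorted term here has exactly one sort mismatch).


ill-sorted at position [0, 0]: expected B, got A

      (k) : B
      (r) : A
    (u (k) (r)) : A
  (w (u (k) (r))) : ✗ arg 0 at [0, 0] has sort A, expected B


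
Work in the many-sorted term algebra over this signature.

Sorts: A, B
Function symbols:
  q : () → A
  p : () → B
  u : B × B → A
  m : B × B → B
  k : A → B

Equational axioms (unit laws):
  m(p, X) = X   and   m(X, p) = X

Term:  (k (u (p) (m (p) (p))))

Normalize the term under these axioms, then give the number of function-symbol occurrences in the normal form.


size = 4

1. (k (u (p) (m (p) (p))))  →  (k (u (p) (p)))
normal form: (k (u (p) (p)))


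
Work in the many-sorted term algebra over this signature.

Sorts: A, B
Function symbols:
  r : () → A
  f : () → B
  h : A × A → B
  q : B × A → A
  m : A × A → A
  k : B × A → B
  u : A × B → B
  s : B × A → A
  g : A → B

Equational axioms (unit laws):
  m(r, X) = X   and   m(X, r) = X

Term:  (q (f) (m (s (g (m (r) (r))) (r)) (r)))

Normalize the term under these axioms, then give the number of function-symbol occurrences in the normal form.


size = 6

1. (q (f) (m (s (g (m (r) (r))) (r)) (r)))  →  (q (f) (s (g (m (r) (r))) (r)))
2. (q (f) (s (g (m (r) (r))) (r)))  →  (q (f) (s (g (r)) (r)))
normal form: (q (f) (s (g (r)) (r)))


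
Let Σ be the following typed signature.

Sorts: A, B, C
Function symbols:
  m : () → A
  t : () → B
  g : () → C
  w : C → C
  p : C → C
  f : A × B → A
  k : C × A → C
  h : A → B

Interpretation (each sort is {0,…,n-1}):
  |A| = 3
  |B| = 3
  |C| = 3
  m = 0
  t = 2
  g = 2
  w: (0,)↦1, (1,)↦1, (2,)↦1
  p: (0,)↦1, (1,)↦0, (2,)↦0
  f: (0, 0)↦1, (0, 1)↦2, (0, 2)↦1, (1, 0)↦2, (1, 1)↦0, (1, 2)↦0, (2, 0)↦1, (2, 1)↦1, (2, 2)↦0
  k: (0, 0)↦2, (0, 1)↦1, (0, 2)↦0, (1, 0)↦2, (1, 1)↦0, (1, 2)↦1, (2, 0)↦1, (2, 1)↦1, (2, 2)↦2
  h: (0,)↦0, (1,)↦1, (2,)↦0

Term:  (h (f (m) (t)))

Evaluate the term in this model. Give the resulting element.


  m = 0
  t = 2
  (f (m) (t)) = f(0, 2) = 1
  (h (f (m) (t))) = h(1,) = 1

value = 1


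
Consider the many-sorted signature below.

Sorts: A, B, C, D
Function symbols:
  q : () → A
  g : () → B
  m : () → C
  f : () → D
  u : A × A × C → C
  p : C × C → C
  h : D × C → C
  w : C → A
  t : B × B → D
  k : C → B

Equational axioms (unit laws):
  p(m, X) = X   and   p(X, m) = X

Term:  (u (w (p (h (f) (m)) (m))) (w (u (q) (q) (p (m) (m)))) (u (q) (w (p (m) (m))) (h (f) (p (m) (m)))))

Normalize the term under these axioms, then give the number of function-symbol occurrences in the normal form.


size = 17

1. (u (w (p (h (f) (m)) (m))) (w (u (q) (q) (p (m) (m)))) (u (q) (w (p (m) (m))) (h (f) (p (m) (m)))))  →  (u (w (h (f) (m))) (w (u (q) (q) (p (m) (m)))) (u (q) (w (p (m) (m))) (h (f) (p (m) (m)))))
2. (u (w (h (f) (m))) (w (u (q) (q) (p (m) (m)))) (u (q) (w (p (m) (m))) (h (f) (p (m) (m)))))  →  (u (w (h (f) (m))) (w (u (q) (q) (m))) (u (q) (w (p (m) (m))) (h (f) (p (m) (m)))))
3. (u (w (h (f) (m))) (w (u (q) (q) (m))) (u (q) (w (p (m) (m))) (h (f) (p (m) (m)))))  →  (u (w (h (f) (m))) (w (u (q) (q) (m))) (u (q) (w (m)) (h (f) (p (m) (m)))))
4. (u (w (h (f) (m))) (w (u (q) (q) (m))) (u (q) (w (m)) (h (f) (p (m) (m)))))  →  (u (w (h (f) (m))) (w (u (q) (q) (m))) (u (q) (w (m)) (h (f) (m))))
normal form: (u (w (h (f) (m))) (w (u (q) (q) (m))) (u (q) (w (m)) (h (f) (m))))


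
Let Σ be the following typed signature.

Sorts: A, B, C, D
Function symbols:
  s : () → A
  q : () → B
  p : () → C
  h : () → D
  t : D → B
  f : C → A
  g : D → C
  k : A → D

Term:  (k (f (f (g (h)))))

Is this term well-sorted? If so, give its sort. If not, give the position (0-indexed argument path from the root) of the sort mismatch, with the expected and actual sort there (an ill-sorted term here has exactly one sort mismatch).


ill-sorted at position [0, 0]: expected C, got A

        (h) : D
      (g (h)) : C
    (f (g (h))) : A
  (f (f (g (h)))) : ✗ arg 0 at [0, 0] has sort A, expected C


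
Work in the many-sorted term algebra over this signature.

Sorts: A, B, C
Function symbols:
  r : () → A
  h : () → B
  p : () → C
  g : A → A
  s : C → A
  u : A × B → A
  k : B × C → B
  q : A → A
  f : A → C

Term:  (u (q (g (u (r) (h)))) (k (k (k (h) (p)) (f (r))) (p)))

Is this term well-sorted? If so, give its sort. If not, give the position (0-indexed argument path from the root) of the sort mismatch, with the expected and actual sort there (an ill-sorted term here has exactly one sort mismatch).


well-sorted; sort = A

        (r) : A
        (h) : B
      (u (r) (h)) : A
    (g (u (r) (h))) : A
  (q (g (u (r) (h)))) : A
        (h) : B
        (p) : C
      (k (h) (p)) : B
        (r) : A
      (f (r)) : C
    (k (k (h) (p)) (f (r))) : B
    (p) : C
  (k (k (k (h) (p)) (f (r))) (p)) : B
(u (q (g (u (r) (h)))) (k (k (k (h) (p)) (f (r))) (p))) : A


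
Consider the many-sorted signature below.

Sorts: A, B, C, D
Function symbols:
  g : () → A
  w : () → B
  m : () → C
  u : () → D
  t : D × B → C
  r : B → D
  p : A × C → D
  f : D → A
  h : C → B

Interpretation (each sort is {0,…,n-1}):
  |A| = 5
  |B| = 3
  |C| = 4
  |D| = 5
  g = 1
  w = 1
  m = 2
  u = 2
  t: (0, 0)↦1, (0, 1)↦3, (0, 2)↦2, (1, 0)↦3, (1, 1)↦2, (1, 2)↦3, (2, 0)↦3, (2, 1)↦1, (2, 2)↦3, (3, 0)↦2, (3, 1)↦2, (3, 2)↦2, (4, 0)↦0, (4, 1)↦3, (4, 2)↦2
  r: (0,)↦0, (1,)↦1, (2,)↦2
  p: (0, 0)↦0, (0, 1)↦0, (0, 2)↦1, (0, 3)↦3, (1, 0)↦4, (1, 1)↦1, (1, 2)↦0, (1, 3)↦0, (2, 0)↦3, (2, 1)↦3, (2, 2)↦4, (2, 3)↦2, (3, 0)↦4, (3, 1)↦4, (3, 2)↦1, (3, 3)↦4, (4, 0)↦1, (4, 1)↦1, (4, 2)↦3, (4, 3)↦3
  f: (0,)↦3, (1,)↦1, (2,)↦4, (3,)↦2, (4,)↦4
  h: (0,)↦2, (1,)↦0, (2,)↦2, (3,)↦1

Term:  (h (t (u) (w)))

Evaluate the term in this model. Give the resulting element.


value = 0

  u = 2
  w = 1
  (t (u) (w)) = t(2, 1) = 1
  (h (t (u) (w))) = h(1,) = 0


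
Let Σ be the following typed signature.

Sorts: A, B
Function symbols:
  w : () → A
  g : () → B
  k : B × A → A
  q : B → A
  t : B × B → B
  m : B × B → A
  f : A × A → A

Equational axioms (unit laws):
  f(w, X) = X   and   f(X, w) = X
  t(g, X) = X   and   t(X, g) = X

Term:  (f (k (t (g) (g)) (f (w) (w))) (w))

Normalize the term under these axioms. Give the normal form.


normal form = (k (g) (w))

1. (f (k (t (g) (g)) (f (w) (w))) (w))  →  (k (t (g) (g)) (f (w) (w)))
2. (k (t (g) (g)) (f (w) (w)))  →  (k (g) (f (w) (w)))
3. (k (g) (f (w) (w)))  →  (k (g) (w))


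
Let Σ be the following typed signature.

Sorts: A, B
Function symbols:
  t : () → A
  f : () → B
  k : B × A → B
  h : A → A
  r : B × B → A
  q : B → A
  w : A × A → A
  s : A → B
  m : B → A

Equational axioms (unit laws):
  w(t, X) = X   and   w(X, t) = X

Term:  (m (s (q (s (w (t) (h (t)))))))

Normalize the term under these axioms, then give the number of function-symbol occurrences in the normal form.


size = 6

1. (m (s (q (s (w (t) (h (t)))))))  →  (m (s (q (s (h (t))))))
normal form: (m (s (q (s (h (t))))))


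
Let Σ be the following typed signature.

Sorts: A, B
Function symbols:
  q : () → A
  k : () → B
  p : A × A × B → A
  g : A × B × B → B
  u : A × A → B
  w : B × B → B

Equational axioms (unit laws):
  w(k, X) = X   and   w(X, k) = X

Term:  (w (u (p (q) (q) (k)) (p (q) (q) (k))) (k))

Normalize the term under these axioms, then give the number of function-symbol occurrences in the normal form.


1. (w (u (p (q) (q) (k)) (p (q) (q) (k))) (k))  →  (u (p (q) (q) (k)) (p (q) (q) (k)))
normal form: (u (p (q) (q) (k)) (p (q) (q) (k)))

size = 9


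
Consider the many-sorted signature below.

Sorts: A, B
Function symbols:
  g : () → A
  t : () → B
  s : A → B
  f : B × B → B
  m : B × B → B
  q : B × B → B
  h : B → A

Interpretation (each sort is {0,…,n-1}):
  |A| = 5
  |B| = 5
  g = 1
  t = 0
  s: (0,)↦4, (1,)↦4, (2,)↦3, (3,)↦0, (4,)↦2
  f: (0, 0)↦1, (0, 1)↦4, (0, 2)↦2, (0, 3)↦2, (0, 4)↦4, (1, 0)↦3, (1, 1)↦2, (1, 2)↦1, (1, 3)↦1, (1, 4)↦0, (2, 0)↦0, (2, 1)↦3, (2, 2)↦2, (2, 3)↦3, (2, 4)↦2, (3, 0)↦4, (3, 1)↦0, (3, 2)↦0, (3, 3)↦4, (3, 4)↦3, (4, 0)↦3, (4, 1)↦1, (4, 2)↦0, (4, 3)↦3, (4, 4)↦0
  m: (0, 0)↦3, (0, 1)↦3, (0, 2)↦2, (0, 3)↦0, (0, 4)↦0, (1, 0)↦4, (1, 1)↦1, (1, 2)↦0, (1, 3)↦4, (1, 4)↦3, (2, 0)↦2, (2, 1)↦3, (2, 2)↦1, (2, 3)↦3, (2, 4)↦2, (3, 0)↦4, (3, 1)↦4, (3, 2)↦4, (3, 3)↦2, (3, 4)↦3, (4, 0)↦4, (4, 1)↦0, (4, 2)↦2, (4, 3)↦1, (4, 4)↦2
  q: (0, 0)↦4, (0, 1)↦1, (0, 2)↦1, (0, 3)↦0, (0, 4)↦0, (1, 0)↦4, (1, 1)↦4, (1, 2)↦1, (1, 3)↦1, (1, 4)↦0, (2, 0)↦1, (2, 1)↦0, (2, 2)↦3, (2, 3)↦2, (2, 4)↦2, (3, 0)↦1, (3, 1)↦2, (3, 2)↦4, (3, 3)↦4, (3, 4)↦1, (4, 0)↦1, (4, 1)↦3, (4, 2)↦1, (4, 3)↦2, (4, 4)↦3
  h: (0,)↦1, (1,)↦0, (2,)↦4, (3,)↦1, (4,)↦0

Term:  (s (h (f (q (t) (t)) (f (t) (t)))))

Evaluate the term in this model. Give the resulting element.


value = 4

  t = 0
  t = 0
  (q (t) (t)) = q(0, 0) = 4
  t = 0
  t = 0
  (f (t) (t)) = f(0, 0) = 1
  (f (q (t) (t)) (f (t) (t))) = f(4, 1) = 1
  (h (f (q (t) (t)) (f (t) (t)))) = h(1,) = 0
  (s (h (f (q (t) (t)) (f (t) (t))))) = s(0,) = 4


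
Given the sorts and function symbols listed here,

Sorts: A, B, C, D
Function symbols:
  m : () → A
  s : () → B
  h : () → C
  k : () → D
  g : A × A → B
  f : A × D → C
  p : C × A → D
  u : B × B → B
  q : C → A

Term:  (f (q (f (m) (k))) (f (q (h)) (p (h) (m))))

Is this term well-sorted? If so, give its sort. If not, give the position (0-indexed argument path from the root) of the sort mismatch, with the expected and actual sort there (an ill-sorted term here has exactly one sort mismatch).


      (m) : A
      (k) : D
    (f (m) (k)) : C
  (q (f (m) (k))) : A
      (h) : C
    (q (h)) : A
      (h) : C
      (m) : A
    (p (h) (m)) : D
  (f (q (h)) (p (h) (m))) : C
(f (q (f (m) (k))) (f (q (h)) (p (h) (m)))) : ✗ arg 1 at [1] has sort C, expected D

ill-sorted at position [1]: expected D, got C


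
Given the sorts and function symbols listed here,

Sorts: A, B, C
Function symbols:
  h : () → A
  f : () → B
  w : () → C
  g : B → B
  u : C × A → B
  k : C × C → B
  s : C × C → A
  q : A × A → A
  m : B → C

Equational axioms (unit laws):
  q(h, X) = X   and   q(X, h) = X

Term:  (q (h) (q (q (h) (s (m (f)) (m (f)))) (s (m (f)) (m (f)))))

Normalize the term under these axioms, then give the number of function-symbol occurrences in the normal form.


1. (q (h) (q (q (h) (s (m (f)) (m (f)))) (s (m (f)) (m (f)))))  →  (q (q (h) (s (m (f)) (m (f)))) (s (m (f)) (m (f))))
2. (q (q (h) (s (m (f)) (m (f)))) (s (m (f)) (m (f))))  →  (q (s (m (f)) (m (f))) (s (m (f)) (m (f))))
normal form: (q (s (m (f)) (m (f))) (s (m (f)) (m (f))))

size = 11


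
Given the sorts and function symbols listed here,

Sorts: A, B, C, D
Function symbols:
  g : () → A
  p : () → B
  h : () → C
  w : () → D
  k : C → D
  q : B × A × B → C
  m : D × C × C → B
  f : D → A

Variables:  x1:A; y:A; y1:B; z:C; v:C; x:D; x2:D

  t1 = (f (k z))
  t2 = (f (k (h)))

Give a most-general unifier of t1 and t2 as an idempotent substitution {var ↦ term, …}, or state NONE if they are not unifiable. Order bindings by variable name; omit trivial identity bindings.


{z ↦ (h)}


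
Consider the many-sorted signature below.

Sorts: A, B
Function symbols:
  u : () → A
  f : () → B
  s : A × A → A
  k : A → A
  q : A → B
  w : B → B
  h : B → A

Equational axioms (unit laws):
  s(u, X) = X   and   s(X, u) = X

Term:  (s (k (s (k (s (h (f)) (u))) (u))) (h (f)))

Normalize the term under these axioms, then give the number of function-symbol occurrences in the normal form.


1. (s (k (s (k (s (h (f)) (u))) (u))) (h (f)))  →  (s (k (k (s (h (f)) (u)))) (h (f)))
2. (s (k (k (s (h (f)) (u)))) (h (f)))  →  (s (k (k (h (f)))) (h (f)))
normal form: (s (k (k (h (f)))) (h (f)))

size = 7


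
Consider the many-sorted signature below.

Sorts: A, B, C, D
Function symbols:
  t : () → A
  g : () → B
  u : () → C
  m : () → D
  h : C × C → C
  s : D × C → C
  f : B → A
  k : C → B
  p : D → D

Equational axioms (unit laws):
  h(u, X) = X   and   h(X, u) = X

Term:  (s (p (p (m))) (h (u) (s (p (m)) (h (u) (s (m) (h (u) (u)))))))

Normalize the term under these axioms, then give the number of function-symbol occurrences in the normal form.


size = 10

1. (s (p (p (m))) (h (u) (s (p (m)) (h (u) (s (m) (h (u) (u)))))))  →  (s (p (p (m))) (s (p (m)) (h (u) (s (m) (h (u) (u))))))
2. (s (p (p (m))) (s (p (m)) (h (u) (s (m) (h (u) (u))))))  →  (s (p (p (m))) (s (p (m)) (s (m) (h (u) (u)))))
3. (s (p (p (m))) (s (p (m)) (s (m) (h (u) (u)))))  →  (s (p (p (m))) (s (p (m)) (s (m) (u))))
normal form: (s (p (p (m))) (s (p (m)) (s (m) (u))))


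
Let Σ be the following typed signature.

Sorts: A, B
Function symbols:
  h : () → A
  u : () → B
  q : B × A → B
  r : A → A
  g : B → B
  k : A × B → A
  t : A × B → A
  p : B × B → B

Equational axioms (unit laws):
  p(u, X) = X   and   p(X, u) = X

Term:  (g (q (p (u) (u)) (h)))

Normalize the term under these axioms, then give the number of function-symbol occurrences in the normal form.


size = 4

1. (g (q (p (u) (u)) (h)))  →  (g (q (u) (h)))
normal form: (g (q (u) (h)))


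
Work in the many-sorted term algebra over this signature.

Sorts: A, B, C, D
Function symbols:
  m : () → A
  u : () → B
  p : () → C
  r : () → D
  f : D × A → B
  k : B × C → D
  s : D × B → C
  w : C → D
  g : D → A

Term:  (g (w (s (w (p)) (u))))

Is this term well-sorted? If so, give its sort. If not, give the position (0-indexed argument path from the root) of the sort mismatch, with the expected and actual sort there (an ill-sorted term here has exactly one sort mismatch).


        (p) : C
      (w (p)) : D
      (u) : B
    (s (w (p)) (u)) : C
  (w (s (w (p)) (u))) : D
(g (w (s (w (p)) (u)))) : A

well-sorted; sort = A


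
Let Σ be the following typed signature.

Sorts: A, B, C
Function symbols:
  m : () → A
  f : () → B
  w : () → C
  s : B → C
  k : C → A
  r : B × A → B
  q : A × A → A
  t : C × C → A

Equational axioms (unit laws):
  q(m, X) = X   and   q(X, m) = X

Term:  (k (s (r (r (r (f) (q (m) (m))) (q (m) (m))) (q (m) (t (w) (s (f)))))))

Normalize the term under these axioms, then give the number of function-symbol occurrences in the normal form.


1. (k (s (r (r (r (f) (q (m) (m))) (q (m) (m))) (q (m) (t (w) (s (f)))))))  →  (k (s (r (r (r (f) (m)) (q (m) (m))) (q (m) (t (w) (s (f)))))))
2. (k (s (r (r (r (f) (m)) (q (m) (m))) (q (m) (t (w) (s (f)))))))  →  (k (s (r (r (r (f) (m)) (m)) (q (m) (t (w) (s (f)))))))
3. (k (s (r (r (r (f) (m)) (m)) (q (m) (t (w) (s (f)))))))  →  (k (s (r (r (r (f) (m)) (m)) (t (w) (s (f))))))
normal form: (k (s (r (r (r (f) (m)) (m)) (t (w) (s (f))))))

size = 12


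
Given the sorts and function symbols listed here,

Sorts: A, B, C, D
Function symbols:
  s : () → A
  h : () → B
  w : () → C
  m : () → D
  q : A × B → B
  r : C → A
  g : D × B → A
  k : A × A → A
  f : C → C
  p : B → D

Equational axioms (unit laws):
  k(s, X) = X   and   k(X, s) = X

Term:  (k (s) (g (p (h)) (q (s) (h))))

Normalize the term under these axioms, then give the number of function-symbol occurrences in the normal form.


1. (k (s) (g (p (h)) (q (s) (h))))  →  (g (p (h)) (q (s) (h)))
normal form: (g (p (h)) (q (s) (h)))

size = 6


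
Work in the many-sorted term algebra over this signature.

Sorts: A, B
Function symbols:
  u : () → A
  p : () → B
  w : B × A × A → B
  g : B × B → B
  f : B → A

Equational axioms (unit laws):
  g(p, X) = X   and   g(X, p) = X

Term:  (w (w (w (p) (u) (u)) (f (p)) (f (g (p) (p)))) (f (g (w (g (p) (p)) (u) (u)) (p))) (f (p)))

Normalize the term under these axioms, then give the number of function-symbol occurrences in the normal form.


size = 17

1. (w (w (w (p) (u) (u)) (f (p)) (f (g (p) (p)))) (f (g (w (g (p) (p)) (u) (u)) (p))) (f (p)))  →  (w (w (w (p) (u) (u)) (f (p)) (f (p))) (f (g (w (g (p) (p)) (u) (u)) (p))) (f (p)))
2. (w (w (w (p) (u) (u)) (f (p)) (f (p))) (f (g (w (g (p) (p)) (u) (u)) (p))) (f (p)))  →  (w (w (w (p) (u) (u)) (f (p)) (f (p))) (f (w (g (p) (p)) (u) (u))) (f (p)))
3. (w (w (w (p) (u) (u)) (f (p)) (f (p))) (f (w (g (p) (p)) (u) (u))) (f (p)))  →  (w (w (w (p) (u) (u)) (f (p)) (f (p))) (f (w (p) (u) (u))) (f (p)))
normal form: (w (w (w (p) (u) (u)) (f (p)) (f (p))) (f (w (p) (u) (u))) (f (p)))


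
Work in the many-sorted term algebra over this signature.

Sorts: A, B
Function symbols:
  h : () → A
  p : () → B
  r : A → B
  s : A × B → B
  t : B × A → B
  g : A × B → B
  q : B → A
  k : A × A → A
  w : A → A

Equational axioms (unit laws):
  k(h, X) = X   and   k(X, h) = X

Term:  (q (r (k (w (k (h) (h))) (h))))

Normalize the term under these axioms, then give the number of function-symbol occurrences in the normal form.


1. (q (r (k (w (k (h) (h))) (h))))  →  (q (r (w (k (h) (h)))))
2. (q (r (w (k (h) (h)))))  →  (q (r (w (h))))
normal form: (q (r (w (h))))

size = 4


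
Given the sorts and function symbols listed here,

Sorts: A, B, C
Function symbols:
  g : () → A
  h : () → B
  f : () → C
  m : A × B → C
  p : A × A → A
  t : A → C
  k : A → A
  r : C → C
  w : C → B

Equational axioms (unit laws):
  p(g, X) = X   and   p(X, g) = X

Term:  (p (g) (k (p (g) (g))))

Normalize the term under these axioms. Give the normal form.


normal form = (k (g))

1. (p (g) (k (p (g) (g))))  →  (k (p (g) (g)))
2. (k (p (g) (g)))  →  (k (g))


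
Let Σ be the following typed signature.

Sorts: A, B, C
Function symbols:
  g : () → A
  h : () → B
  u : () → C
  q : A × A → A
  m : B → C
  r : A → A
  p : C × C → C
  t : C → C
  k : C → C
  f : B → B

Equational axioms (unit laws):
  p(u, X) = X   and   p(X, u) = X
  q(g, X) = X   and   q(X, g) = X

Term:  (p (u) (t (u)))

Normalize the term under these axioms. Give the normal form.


1. (p (u) (t (u)))  →  (t (u))

normal form = (t (u))


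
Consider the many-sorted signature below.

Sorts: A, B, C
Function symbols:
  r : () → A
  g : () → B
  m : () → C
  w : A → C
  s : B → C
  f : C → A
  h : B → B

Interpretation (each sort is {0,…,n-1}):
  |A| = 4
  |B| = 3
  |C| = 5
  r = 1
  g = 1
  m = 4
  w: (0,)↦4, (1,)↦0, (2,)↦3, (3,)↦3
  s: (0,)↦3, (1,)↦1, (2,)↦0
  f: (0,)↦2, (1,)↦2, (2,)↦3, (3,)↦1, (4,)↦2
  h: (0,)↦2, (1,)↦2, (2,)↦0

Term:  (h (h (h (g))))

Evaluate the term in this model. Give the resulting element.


value = 2

  g = 1
  (h (g)) = h(1,) = 2
  (h (h (g))) = h(2,) = 0
  (h (h (h (g)))) = h(0,) = 2


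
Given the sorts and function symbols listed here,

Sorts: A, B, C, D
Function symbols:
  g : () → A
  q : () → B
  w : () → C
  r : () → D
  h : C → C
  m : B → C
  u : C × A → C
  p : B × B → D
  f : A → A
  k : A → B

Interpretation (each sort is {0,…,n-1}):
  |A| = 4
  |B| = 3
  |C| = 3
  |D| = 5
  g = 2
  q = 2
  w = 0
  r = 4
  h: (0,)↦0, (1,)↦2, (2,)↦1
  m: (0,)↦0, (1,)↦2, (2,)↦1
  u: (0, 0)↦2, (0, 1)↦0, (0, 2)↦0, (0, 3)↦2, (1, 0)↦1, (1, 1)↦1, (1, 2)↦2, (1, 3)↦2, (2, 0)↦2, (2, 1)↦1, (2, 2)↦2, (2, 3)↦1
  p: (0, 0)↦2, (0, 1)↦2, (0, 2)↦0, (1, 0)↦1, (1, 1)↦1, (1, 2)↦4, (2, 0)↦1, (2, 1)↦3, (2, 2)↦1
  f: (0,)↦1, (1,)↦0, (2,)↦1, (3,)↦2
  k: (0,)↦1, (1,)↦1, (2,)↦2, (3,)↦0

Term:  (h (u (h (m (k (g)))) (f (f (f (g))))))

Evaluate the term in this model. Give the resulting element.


value = 2

  g = 2
  (k (g)) = k(2,) = 2
  (m (k (g))) = m(2,) = 1
  (h (m (k (g)))) = h(1,) = 2
  g = 2
  (f (g)) = f(2,) = 1
  (f (f (g))) = f(1,) = 0
  (f (f (f (g)))) = f(0,) = 1
  (u (h (m (k (g)))) (f (f (f (g))))) = u(2, 1) = 1
  (h (u (h (m (k (g)))) (f (f (f (g)))))) = h(1,) = 2


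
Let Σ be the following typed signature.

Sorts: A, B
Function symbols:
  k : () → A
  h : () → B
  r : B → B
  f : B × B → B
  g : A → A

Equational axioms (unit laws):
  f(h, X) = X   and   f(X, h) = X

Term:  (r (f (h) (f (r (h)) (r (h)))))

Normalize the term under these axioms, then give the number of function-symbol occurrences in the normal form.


1. (r (f (h) (f (r (h)) (r (h)))))  →  (r (f (r (h)) (r (h))))
normal form: (r (f (r (h)) (r (h))))

size = 6


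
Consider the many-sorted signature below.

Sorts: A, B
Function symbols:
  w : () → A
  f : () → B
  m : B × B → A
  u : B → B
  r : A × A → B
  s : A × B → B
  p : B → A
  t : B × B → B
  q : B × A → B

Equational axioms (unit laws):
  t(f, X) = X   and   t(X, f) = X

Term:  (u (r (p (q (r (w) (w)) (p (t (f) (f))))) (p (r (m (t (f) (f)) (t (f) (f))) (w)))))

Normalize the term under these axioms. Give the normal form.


normal form = (u (r (p (q (r (w) (w)) (p (f)))) (p (r (m (f) (f)) (w)))))

1. (u (r (p (q (r (w) (w)) (p (t (f) (f))))) (p (r (m (t (f) (f)) (t (f) (f))) (w)))))  →  (u (r (p (q (r (w) (w)) (p (f)))) (p (r (m (t (f) (f)) (t (f) (f))) (w)))))
2. (u (r (p (q (r (w) (w)) (p (f)))) (p (r (m (t (f) (f)) (t (f) (f))) (w)))))  →  (u (r (p (q (r (w) (w)) (p (f)))) (p (r (m (f) (t (f) (f))) (w)))))
3. (u (r (p (q (r (w) (w)) (p (f)))) (p (r (m (f) (t (f) (f))) (w)))))  →  (u (r (p (q (r (w) (w)) (p (f)))) (p (r (m (f) (f)) (w)))))


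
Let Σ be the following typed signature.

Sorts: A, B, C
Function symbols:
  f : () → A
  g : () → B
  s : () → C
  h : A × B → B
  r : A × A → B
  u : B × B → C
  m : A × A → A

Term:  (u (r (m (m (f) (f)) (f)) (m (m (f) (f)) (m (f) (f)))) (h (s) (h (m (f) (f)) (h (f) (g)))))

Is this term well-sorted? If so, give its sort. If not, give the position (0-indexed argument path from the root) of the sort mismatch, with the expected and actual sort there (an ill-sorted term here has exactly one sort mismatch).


        (f) : A
        (f) : A
      (m (f) (f)) : A
      (f) : A
    (m (m (f) (f)) (f)) : A
        (f) : A
        (f) : A
      (m (f) (f)) : A
        (f) : A
        (f) : A
      (m (f) (f)) : A
    (m (m (f) (f)) (m (f) (f))) : A
  (r (m (m (f) (f)) (f)) (m (m (f) (f)) (m (f) (f)))) : B
    (s) : C
        (f) : A
        (f) : A
      (m (f) (f)) : A
        (f) : A
        (g) : B
      (h (f) (g)) : B
    (h (m (f) (f)) (h (f) (g))) : B
  (h (s) (h (m (f) (f)) (h (f) (g)))) : ✗ arg 0 at [1, 0] has sort C, expected A

ill-sorted at position [1, 0]: expected A, got C


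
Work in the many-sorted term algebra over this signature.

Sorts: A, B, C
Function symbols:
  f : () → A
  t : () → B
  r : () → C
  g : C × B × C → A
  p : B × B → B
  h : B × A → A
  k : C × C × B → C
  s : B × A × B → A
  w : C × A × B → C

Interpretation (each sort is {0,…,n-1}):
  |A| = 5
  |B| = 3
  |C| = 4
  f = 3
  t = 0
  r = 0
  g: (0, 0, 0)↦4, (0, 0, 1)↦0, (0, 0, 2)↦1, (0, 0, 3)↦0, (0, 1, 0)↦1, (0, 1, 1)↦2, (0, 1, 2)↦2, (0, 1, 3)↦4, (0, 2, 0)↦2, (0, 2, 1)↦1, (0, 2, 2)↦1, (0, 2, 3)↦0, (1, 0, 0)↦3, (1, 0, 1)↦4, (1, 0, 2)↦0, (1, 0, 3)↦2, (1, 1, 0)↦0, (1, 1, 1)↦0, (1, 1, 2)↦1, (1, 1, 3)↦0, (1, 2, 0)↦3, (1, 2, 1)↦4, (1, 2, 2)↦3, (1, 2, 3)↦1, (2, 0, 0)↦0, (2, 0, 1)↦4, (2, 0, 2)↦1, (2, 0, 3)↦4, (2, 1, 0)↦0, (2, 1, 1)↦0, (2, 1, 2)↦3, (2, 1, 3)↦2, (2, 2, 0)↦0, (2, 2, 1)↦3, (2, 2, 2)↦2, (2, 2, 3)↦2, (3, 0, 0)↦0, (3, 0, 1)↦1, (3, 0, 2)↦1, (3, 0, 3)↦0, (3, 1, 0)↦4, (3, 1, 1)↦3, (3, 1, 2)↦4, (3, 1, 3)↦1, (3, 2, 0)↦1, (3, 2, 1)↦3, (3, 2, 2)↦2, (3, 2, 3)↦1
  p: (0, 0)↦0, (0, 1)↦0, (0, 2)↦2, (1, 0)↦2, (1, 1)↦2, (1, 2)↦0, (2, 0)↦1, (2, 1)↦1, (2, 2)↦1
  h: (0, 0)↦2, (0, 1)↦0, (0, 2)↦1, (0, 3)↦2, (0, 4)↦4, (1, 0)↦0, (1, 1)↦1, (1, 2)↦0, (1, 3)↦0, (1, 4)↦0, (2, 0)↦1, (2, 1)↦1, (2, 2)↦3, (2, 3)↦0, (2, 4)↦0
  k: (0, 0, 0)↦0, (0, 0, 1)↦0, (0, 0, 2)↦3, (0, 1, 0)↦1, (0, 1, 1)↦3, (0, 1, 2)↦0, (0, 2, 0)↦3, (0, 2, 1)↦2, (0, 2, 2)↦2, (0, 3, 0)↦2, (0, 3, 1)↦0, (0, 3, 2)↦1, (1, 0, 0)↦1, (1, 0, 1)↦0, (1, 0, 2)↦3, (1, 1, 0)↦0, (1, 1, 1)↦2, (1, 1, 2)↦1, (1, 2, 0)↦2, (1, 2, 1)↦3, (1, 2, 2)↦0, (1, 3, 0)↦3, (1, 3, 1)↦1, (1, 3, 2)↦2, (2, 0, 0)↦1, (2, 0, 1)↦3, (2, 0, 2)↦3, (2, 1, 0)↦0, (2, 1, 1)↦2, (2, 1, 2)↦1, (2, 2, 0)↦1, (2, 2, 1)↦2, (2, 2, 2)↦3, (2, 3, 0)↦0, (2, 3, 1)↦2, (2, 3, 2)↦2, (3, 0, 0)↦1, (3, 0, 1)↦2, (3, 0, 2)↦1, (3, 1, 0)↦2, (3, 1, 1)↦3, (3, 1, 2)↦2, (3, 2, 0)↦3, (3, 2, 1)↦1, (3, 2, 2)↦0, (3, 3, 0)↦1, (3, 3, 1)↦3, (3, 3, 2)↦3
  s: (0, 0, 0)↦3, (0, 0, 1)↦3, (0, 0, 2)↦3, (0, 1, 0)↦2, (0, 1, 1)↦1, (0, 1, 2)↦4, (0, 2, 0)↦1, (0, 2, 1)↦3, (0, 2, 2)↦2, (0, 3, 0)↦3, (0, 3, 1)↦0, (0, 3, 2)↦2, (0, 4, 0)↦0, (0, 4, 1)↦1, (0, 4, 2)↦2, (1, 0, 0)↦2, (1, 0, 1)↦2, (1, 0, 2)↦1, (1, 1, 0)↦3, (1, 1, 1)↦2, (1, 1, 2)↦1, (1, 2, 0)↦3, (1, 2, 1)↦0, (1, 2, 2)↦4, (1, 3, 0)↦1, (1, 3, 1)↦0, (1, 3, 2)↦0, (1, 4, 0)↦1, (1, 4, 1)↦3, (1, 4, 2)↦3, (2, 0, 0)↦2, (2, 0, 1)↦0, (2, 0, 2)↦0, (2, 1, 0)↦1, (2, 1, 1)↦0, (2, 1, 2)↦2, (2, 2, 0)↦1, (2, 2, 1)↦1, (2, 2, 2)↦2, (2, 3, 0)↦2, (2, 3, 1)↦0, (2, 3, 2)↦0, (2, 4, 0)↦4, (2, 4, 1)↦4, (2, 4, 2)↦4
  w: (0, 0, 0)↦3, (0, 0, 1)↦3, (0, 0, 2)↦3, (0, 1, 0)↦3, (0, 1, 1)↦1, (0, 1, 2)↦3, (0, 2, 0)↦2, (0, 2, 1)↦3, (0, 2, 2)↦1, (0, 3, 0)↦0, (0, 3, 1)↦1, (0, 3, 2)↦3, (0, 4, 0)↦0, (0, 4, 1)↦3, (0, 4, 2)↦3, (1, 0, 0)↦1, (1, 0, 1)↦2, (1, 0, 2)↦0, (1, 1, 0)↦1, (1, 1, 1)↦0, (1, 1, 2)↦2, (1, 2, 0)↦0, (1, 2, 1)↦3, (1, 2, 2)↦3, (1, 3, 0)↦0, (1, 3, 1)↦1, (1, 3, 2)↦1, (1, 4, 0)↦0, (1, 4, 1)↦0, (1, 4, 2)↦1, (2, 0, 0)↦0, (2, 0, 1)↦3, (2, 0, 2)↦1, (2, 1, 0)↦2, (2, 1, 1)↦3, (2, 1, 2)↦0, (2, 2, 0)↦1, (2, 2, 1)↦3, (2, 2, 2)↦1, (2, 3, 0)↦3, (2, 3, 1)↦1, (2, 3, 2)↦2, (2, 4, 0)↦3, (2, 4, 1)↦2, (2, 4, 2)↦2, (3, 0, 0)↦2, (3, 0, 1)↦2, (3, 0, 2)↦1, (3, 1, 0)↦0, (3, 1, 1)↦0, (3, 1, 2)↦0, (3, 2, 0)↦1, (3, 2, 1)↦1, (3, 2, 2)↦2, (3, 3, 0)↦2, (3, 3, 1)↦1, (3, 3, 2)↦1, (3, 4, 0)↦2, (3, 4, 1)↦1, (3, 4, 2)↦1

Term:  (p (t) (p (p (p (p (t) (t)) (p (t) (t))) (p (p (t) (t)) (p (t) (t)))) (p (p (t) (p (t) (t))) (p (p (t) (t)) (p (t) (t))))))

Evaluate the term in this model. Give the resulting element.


value = 0

  t = 0
  t = 0
  t = 0
  (p (t) (t)) = p(0, 0) = 0
  t = 0
  t = 0
  (p (t) (t)) = p(0, 0) = 0
  (p (p (t) (t)) (p (t) (t))) = p(0, 0) = 0
  t = 0
  t = 0
  (p (t) (t)) = p(0, 0) = 0
  t = 0
  t = 0
  (p (t) (t)) = p(0, 0) = 0
  (p (p (t) (t)) (p (t) (t))) = p(0, 0) = 0
  (p (p (p (t) (t)) (p (t) (t))) (p (p (t) (t)) (p (t) (t)))) = p(0, 0) = 0
  t = 0
  t = 0
  t = 0
  (p (t) (t)) = p(0, 0) = 0
  (p (t) (p (t) (t))) = p(0, 0) = 0
  t = 0
  t = 0
  (p (t) (t)) = p(0, 0) = 0
  t = 0
  t = 0
  (p (t) (t)) = p(0, 0) = 0
  (p (p (t) (t)) (p (t) (t))) = p(0, 0) = 0
  (p (p (t) (p (t) (t))) (p (p (t) (t)) (p (t) (t)))) = p(0, 0) = 0
  (p (p (p (p (t) (t)) (p (t) (t))) (p (p (t) (t)) (p (t) (t)))) (p (p (t) (p (t) (t))) (p (p (t) (t)) (p (t) (t))))) = p(0, 0) = 0
  (p (t) (p (p (p (p (t) (t)) (p (t) (t))) (p (p (t) (t)) (p (t) (t)))) (p (p (t) (p (t) (t))) (p (p (t) (t)) (p (t) (t)))))) = p(0, 0) = 0


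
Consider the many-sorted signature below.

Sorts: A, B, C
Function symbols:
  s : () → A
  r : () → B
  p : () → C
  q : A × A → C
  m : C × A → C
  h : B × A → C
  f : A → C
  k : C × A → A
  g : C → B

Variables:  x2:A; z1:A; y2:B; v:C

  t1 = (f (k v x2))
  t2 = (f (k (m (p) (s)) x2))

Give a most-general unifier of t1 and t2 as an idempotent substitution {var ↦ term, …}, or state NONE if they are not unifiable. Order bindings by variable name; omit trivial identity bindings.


{v ↦ (m (p) (s))}


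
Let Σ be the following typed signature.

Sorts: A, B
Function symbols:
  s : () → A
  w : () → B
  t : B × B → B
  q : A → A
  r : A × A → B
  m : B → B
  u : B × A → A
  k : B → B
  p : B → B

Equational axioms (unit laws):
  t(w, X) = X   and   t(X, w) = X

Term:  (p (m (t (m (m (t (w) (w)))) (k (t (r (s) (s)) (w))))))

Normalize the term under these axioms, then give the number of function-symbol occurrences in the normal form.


1. (p (m (t (m (m (t (w) (w)))) (k (t (r (s) (s)) (w))))))  →  (p (m (t (m (m (w))) (k (t (r (s) (s)) (w))))))
2. (p (m (t (m (m (w))) (k (t (r (s) (s)) (w))))))  →  (p (m (t (m (m (w))) (k (r (s) (s))))))
normal form: (p (m (t (m (m (w))) (k (r (s) (s))))))

size = 10


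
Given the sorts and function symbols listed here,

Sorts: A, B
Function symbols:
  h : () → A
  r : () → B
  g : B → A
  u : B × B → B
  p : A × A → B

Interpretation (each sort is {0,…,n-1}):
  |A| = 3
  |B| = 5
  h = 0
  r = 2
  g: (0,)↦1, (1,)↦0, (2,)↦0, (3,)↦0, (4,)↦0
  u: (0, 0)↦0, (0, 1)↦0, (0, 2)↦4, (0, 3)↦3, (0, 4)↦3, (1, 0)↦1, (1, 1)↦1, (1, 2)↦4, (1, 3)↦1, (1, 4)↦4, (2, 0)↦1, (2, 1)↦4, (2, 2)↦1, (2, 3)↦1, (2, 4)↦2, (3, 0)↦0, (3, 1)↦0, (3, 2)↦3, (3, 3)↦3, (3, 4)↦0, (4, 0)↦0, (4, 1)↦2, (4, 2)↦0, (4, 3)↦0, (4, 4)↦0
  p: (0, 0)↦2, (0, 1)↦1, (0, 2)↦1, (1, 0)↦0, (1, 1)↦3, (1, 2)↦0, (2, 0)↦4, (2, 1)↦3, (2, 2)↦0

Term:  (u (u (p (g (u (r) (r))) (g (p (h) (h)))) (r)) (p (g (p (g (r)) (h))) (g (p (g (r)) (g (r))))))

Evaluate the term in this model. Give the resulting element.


value = 4

  r = 2
  r = 2
  (u (r) (r)) = u(2, 2) = 1
  (g (u (r) (r))) = g(1,) = 0
  h = 0
  h = 0
  (p (h) (h)) = p(0, 0) = 2
  (g (p (h) (h))) = g(2,) = 0
  (p (g (u (r) (r))) (g (p (h) (h)))) = p(0, 0) = 2
  r = 2
  (u (p (g (u (r) (r))) (g (p (h) (h)))) (r)) = u(2, 2) = 1
  r = 2
  (g (r)) = g(2,) = 0
  h = 0
  (p (g (r)) (h)) = p(0, 0) = 2
  (g (p (g (r)) (h))) = g(2,) = 0
  r = 2
  (g (r)) = g(2,) = 0
  r = 2
  (g (r)) = g(2,) = 0
  (p (g (r)) (g (r))) = p(0, 0) = 2
  (g (p (g (r)) (g (r)))) = g(2,) = 0
  (p (g (p (g (r)) (h))) (g (p (g (r)) (g (r))))) = p(0, 0) = 2
  (u (u (p (g (u (r) (r))) (g (p (h) (h)))) (r)) (p (g (p (g (r)) (h))) (g (p (g (r)) (g (r)))))) = u(1, 2) = 4


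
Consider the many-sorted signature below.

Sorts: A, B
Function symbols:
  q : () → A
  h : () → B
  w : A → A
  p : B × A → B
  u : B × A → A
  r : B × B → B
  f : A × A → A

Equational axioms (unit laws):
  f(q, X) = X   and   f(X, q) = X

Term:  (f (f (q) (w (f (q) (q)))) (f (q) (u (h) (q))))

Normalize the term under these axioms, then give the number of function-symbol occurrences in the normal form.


1. (f (f (q) (w (f (q) (q)))) (f (q) (u (h) (q))))  →  (f (w (f (q) (q))) (f (q) (u (h) (q))))
2. (f (w (f (q) (q))) (f (q) (u (h) (q))))  →  (f (w (q)) (f (q) (u (h) (q))))
3. (f (w (q)) (f (q) (u (h) (q))))  →  (f (w (q)) (u (h) (q)))
normal form: (f (w (q)) (u (h) (q)))

size = 6


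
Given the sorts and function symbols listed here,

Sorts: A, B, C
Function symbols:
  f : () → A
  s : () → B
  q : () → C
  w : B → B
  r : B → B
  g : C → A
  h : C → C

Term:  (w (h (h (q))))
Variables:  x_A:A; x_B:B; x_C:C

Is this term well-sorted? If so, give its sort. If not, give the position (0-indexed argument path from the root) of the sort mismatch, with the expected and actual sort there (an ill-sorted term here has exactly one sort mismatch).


ill-sorted at position [0]: expected B, got C

      (q) : C
    (h (q)) : C
  (h (h (q))) : C
(w (h (h (q)))) : ✗ arg 0 at [0] has sort C, expected B


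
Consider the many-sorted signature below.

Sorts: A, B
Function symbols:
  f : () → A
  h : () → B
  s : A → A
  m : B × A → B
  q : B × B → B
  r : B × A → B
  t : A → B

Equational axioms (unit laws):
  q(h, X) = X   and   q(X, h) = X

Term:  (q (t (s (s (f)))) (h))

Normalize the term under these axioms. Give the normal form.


1. (q (t (s (s (f)))) (h))  →  (t (s (s (f))))

normal form = (t (s (s (f))))


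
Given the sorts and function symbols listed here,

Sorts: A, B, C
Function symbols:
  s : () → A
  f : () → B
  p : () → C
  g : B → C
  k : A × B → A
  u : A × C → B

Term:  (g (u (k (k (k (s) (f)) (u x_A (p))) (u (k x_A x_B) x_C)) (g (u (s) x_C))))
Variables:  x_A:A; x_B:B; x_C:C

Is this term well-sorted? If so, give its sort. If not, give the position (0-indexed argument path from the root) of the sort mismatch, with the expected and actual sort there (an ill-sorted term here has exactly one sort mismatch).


          (s) : A
          (f) : B
        (k (s) (f)) : A
          x_A : A
          (p) : C
        (u x_A (p)) : B
      (k (k (s) (f)) (u x_A (p))) : A
          x_A : A
          x_B : B
        (k x_A x_B) : A
        x_C : C
      (u (k x_A x_B) x_C) : B
    (k (k (k (s) (f)) (u x_A (p))) (u (k x_A x_B) x_C)) : A
        (s) : A
        x_C : C
      (u (s) x_C) : B
    (g (u (s) x_C)) : C
  (u (k (k (k (s) (f)) (u x_A (p))) (u (k x_A x_B) x_C)) (g (u (s) x_C))) : B
(g (u (k (k (k (s) (f)) (u x_A (p))) (u (k x_A x_B) x_C)) (g (u (s) x_C)))) : C

well-sorted; sort = C


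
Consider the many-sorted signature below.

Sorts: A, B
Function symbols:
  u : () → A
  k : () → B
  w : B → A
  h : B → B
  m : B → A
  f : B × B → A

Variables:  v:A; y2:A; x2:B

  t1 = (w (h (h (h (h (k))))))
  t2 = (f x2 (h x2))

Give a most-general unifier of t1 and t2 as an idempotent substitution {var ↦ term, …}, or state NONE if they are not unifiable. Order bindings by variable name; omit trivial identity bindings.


NONE (not unifiable)

head clash or occurs-check failure — not unifiable


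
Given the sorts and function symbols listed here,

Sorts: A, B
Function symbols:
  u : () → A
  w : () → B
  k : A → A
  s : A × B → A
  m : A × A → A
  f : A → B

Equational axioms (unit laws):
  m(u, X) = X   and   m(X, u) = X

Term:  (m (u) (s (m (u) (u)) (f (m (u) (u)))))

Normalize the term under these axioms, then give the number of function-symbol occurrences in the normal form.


1. (m (u) (s (m (u) (u)) (f (m (u) (u)))))  →  (s (m (u) (u)) (f (m (u) (u))))
2. (s (m (u) (u)) (f (m (u) (u))))  →  (s (u) (f (m (u) (u))))
3. (s (u) (f (m (u) (u))))  →  (s (u) (f (u)))
normal form: (s (u) (f (u)))

size = 4


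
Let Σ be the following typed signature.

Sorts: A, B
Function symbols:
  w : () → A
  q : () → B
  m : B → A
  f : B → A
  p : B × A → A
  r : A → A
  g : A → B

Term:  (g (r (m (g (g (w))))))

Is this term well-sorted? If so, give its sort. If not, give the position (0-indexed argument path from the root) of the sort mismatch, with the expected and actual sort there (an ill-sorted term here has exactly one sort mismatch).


          (w) : A
        (g (w)) : B
      (g (g (w))) : ✗ arg 0 at [0, 0, 0, 0] has sort B, expected A

ill-sorted at position [0, 0, 0, 0]: expected A, got B


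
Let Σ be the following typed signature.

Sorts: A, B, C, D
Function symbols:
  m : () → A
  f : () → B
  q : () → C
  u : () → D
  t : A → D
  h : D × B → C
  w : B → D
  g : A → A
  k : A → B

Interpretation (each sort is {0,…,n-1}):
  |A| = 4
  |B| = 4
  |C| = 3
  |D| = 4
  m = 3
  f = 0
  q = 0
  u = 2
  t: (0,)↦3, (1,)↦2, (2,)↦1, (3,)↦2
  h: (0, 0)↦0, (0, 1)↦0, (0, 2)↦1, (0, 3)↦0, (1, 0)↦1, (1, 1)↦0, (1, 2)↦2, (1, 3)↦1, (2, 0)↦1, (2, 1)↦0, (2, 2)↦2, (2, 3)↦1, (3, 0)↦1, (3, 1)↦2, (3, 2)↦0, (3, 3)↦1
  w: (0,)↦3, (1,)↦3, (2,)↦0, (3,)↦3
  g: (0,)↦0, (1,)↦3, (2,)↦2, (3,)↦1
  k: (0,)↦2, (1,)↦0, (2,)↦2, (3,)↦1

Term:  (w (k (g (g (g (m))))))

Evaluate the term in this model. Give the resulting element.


value = 3

  m = 3
  (g (m)) = g(3,) = 1
  (g (g (m))) = g(1,) = 3
  (g (g (g (m)))) = g(3,) = 1
  (k (g (g (g (m))))) = k(1,) = 0
  (w (k (g (g (g (m)))))) = w(0,) = 3


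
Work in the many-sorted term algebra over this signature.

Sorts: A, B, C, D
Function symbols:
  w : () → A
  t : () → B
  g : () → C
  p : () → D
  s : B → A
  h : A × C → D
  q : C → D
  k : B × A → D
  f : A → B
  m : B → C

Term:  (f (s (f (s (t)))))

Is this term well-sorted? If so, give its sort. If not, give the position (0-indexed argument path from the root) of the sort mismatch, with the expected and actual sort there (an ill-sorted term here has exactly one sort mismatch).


        (t) : B
      (s (t)) : A
    (f (s (t))) : B
  (s (f (s (t)))) : A
(f (s (f (s (t))))) : B

well-sorted; sort = B


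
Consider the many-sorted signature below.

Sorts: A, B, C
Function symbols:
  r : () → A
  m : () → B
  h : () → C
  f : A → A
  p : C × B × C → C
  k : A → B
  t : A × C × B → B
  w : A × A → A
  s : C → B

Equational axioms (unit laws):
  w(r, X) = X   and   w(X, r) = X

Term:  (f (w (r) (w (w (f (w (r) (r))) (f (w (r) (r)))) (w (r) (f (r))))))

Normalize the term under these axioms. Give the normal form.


1. (f (w (r) (w (w (f (w (r) (r))) (f (w (r) (r)))) (w (r) (f (r))))))  →  (f (w (w (f (w (r) (r))) (f (w (r) (r)))) (w (r) (f (r)))))
2. (f (w (w (f (w (r) (r))) (f (w (r) (r)))) (w (r) (f (r)))))  →  (f (w (w (f (r)) (f (w (r) (r)))) (w (r) (f (r)))))
3. (f (w (w (f (r)) (f (w (r) (r)))) (w (r) (f (r)))))  →  (f (w (w (f (r)) (f (r))) (w (r) (f (r)))))
4. (f (w (w (f (r)) (f (r))) (w (r) (f (r)))))  →  (f (w (w (f (r)) (f (r))) (f (r))))

normal form = (f (w (w (f (r)) (f (r))) (f (r))))
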